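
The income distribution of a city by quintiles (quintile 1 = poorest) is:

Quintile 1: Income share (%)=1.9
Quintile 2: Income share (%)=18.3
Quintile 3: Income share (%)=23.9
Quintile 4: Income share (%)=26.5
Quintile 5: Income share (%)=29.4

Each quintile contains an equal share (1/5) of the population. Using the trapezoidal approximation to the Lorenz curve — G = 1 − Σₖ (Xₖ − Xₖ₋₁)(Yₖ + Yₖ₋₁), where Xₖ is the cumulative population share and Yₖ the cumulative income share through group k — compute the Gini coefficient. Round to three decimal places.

0.253

Cumulative income shares Yₖ: 0.0190, 0.2020, 0.4410, 0.7060, 1.0000
Σ (Xₖ−Xₖ₋₁)(Yₖ+Yₖ₋₁) = (1/5)(0.0190+0.0000) + (1/5)(0.2020+0.0190) + (1/5)(0.4410+0.2020) + (1/5)(0.7060+0.4410) + (1/5)(1.0000+0.7060)
  = 0.0038 + 0.0442 + 0.1286 + 0.2294 + 0.3412 = 0.7472
G = 1 − 0.7472 = 0.2528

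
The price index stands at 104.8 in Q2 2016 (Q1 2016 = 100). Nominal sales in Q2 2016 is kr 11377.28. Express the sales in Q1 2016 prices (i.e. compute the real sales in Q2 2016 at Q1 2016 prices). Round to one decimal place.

10856.2

Real = Nominal ÷ (Index/100) = 11377.28 ÷ (104.8/100)
     = 11377.28 ÷ 1.048 = 10856.1832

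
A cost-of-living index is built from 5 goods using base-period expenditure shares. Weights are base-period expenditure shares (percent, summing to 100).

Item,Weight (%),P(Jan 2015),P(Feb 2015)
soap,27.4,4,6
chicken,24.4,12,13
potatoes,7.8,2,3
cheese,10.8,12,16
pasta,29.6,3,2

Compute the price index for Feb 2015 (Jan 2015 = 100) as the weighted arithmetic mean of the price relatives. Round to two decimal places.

113.37

soap: 27.4 × (6/4) = 27.4 × 1.500000 = 41.1000
chicken: 24.4 × (13/12) = 24.4 × 1.083333 = 26.4333
potatoes: 7.8 × (3/2) = 7.8 × 1.500000 = 11.7000
cheese: 10.8 × (16/12) = 10.8 × 1.333333 = 14.4000
pasta: 29.6 × (2/3) = 29.6 × 0.666667 = 19.7333
Index = Σ wᵢ·(p₁ᵢ/p₀ᵢ) = 41.1000 + 26.4333 + 11.7000 + 14.4000 + 19.7333 = 113.3667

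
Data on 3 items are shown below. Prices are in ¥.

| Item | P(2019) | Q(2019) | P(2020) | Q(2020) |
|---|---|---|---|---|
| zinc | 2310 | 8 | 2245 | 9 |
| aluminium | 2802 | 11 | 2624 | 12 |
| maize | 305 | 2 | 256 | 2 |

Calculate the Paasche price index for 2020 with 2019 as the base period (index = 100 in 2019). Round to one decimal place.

94.9

Paasche price index uses current-period quantities as weights.
ΣP(2020)·Q(2020) = 2245×9 + 2624×12 + 256×2 = 20205 + 31488 + 512 = 52205
ΣP(2019)·Q(2020) = 2310×9 + 2802×12 + 305×2 = 20790 + 33624 + 610 = 55024
Index = 52205 / 55024 × 100 = 94.8768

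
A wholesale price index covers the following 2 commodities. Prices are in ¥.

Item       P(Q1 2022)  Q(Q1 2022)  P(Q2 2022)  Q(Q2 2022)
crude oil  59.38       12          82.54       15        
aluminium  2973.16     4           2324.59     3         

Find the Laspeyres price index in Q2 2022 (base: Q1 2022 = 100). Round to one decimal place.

81.6

Laspeyres price index uses base-period quantities as weights.
ΣP(Q2 2022)·Q(Q1 2022) = 82.54×12 + 2324.59×4 = 990.48 + 9298.36 = 10288.84
ΣP(Q1 2022)·Q(Q1 2022) = 59.38×12 + 2973.16×4 = 712.56 + 11892.64 = 12605.2
Index = 10288.84 / 12605.2 × 100 = 81.6238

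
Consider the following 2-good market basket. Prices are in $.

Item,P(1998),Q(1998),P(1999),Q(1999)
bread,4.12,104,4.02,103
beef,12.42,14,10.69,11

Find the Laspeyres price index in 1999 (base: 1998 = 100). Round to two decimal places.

Laspeyres price index uses base-period quantities as weights.
ΣP(1999)·Q(1998) = 4.02×104 + 10.69×14 = 418.08 + 149.66 = 567.74
ΣP(1998)·Q(1998) = 4.12×104 + 12.42×14 = 428.48 + 173.88 = 602.36
Index = 567.74 / 602.36 × 100 = 94.2526

94.25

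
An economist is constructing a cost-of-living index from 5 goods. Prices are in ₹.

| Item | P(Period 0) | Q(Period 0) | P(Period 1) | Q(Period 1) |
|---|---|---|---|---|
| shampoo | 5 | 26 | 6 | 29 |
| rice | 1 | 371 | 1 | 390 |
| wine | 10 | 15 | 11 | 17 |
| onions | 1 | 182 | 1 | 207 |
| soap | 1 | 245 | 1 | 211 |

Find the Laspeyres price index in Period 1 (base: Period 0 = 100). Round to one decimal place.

Laspeyres price index uses base-period quantities as weights.
ΣP(Period 1)·Q(Period 0) = 6×26 + 1×371 + 11×15 + 1×182 + 1×245 = 156 + 371 + 165 + 182 + 245 = 1119
ΣP(Period 0)·Q(Period 0) = 5×26 + 1×371 + 10×15 + 1×182 + 1×245 = 130 + 371 + 150 + 182 + 245 = 1078
Index = 1119 / 1078 × 100 = 103.8033

103.8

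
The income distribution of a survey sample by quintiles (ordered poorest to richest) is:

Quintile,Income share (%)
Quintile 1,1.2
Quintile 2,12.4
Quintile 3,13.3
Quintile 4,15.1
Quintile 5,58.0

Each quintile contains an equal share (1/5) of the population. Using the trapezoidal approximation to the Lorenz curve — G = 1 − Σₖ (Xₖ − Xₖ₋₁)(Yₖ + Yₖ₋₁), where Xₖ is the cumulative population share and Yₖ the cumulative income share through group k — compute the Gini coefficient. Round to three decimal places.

Cumulative income shares Yₖ: 0.0120, 0.1360, 0.2690, 0.4200, 1.0000
Σ (Xₖ−Xₖ₋₁)(Yₖ+Yₖ₋₁) = (1/5)(0.0120+0.0000) + (1/5)(0.1360+0.0120) + (1/5)(0.2690+0.1360) + (1/5)(0.4200+0.2690) + (1/5)(1.0000+0.4200)
  = 0.0024 + 0.0296 + 0.0810 + 0.1378 + 0.2840 = 0.5348
G = 1 − 0.5348 = 0.4652

0.465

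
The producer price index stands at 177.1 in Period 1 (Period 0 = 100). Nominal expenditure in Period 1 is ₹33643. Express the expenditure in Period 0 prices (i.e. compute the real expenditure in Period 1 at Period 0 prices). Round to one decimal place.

18996.6

Real = Nominal ÷ (Index/100) = 33643 ÷ (177.1/100)
     = 33643 ÷ 1.771 = 18996.6121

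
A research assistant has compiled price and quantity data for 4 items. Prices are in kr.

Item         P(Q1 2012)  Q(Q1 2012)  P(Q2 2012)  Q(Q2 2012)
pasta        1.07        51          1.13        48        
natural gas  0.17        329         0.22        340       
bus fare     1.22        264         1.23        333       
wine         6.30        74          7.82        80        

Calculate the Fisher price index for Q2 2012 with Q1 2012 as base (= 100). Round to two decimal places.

114.59

Laspeyres component (base-period weights):
ΣP(Q2 2012)Q(Q1 2012) = 1.13×51 + 0.22×329 + 1.23×264 + 7.82×74 = 57.63 + 72.38 + 324.72 + 578.68 = 1033.41
ΣP(Q1 2012)Q(Q1 2012) = 1.07×51 + 0.17×329 + 1.22×264 + 6.30×74 = 54.57 + 55.93 + 322.08 + 466.2 = 898.78
L = 1033.41 / 898.78 × 100 = 114.9792
Paasche component (current-period weights):
ΣP(Q2 2012)Q(Q2 2012) = 1.13×48 + 0.22×340 + 1.23×333 + 7.82×80 = 54.24 + 74.8 + 409.59 + 625.6 = 1164.23
ΣP(Q1 2012)Q(Q2 2012) = 1.07×48 + 0.17×340 + 1.22×333 + 6.30×80 = 51.36 + 57.8 + 406.26 + 504 = 1019.42
P = 1164.23 / 1019.42 × 100 = 114.2051
Fisher = √(L × P) = √(114.9792 × 114.2051) = 114.5915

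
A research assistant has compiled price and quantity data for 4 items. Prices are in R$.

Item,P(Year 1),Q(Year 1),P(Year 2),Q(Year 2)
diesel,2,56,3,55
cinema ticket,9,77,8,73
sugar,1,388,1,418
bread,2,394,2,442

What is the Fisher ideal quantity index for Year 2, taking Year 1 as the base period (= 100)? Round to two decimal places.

Laspeyres component (base-period weights):
ΣP(Year 1)Q(Year 2) = 2×55 + 9×73 + 1×418 + 2×442 = 110 + 657 + 418 + 884 = 2069
ΣP(Year 1)Q(Year 1) = 2×56 + 9×77 + 1×388 + 2×394 = 112 + 693 + 388 + 788 = 1981
L = 2069 / 1981 × 100 = 104.4422
Paasche component (current-period weights):
ΣP(Year 2)Q(Year 2) = 3×55 + 8×73 + 1×418 + 2×442 = 165 + 584 + 418 + 884 = 2051
ΣP(Year 2)Q(Year 1) = 3×56 + 8×77 + 1×388 + 2×394 = 168 + 616 + 388 + 788 = 1960
P = 2051 / 1960 × 100 = 104.6429
Fisher = √(L × P) = √(104.4422 × 104.6429) = 104.5425

104.54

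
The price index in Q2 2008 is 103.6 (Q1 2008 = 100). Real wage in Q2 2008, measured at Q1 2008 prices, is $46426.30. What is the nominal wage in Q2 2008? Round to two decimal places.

48097.65

Nominal = Real × (Index/100) = 46426.30 × (103.6/100)
        = 46426.30 × 1.036 = 48097.6468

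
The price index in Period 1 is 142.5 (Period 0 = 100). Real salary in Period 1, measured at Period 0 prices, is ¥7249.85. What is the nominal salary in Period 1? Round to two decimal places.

10331.04

Nominal = Real × (Index/100) = 7249.85 × (142.5/100)
        = 7249.85 × 1.425 = 10331.0363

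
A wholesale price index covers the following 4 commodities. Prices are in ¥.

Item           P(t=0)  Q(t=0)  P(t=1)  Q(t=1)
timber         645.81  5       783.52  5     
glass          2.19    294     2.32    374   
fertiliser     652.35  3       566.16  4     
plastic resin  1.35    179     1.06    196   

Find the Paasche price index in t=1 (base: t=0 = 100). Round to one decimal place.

104.8

Paasche price index uses current-period quantities as weights.
ΣP(t=1)·Q(t=1) = 783.52×5 + 2.32×374 + 566.16×4 + 1.06×196 = 3917.6 + 867.68 + 2264.64 + 207.76 = 7257.68
ΣP(t=0)·Q(t=1) = 645.81×5 + 2.19×374 + 652.35×4 + 1.35×196 = 3229.05 + 819.06 + 2609.4 + 264.6 = 6922.11
Index = 7257.68 / 6922.11 × 100 = 104.8478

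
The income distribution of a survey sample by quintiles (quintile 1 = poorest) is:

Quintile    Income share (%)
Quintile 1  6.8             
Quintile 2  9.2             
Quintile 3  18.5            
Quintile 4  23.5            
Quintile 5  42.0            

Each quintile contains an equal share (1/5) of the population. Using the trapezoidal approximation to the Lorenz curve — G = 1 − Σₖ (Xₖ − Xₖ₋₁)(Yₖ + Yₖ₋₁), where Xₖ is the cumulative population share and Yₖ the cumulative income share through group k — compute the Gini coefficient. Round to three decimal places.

Cumulative income shares Yₖ: 0.0680, 0.1600, 0.3450, 0.5800, 1.0000
Σ (Xₖ−Xₖ₋₁)(Yₖ+Yₖ₋₁) = (1/5)(0.0680+0.0000) + (1/5)(0.1600+0.0680) + (1/5)(0.3450+0.1600) + (1/5)(0.5800+0.3450) + (1/5)(1.0000+0.5800)
  = 0.0136 + 0.0456 + 0.1010 + 0.1850 + 0.3160 = 0.6612
G = 1 − 0.6612 = 0.3388

0.339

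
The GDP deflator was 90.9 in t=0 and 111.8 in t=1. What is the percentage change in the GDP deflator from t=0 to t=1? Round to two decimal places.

Change = (111.8 − 90.9) / 90.9 × 100
       = 20.9 / 90.9 × 100 = 22.9923%

22.99%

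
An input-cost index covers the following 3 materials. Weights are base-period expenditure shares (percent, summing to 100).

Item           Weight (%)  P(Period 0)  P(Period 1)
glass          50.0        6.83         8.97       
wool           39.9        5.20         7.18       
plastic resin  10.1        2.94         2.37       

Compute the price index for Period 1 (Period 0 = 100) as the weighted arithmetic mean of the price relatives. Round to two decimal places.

glass: 50.0 × (8.97/6.83) = 50.0 × 1.313324 = 65.6662
wool: 39.9 × (7.18/5.20) = 39.9 × 1.380769 = 55.0927
plastic resin: 10.1 × (2.37/2.94) = 10.1 × 0.806122 = 8.1418
Index = Σ wᵢ·(p₁ᵢ/p₀ᵢ) = 65.6662 + 55.0927 + 8.1418 = 128.9007

128.90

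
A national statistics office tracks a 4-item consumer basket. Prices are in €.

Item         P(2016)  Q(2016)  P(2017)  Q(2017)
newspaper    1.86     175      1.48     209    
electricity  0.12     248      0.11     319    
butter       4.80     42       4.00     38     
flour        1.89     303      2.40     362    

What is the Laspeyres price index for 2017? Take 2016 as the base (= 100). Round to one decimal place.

Laspeyres price index uses base-period quantities as weights.
ΣP(2017)·Q(2016) = 1.48×175 + 0.11×248 + 4.00×42 + 2.40×303 = 259 + 27.28 + 168 + 727.2 = 1181.48
ΣP(2016)·Q(2016) = 1.86×175 + 0.12×248 + 4.80×42 + 1.89×303 = 325.5 + 29.76 + 201.6 + 572.67 = 1129.53
Index = 1181.48 / 1129.53 × 100 = 104.5993

104.6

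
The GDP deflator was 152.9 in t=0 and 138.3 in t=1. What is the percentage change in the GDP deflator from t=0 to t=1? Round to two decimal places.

Change = (138.3 − 152.9) / 152.9 × 100
       = -14.6 / 152.9 × 100 = -9.5487%

-9.55%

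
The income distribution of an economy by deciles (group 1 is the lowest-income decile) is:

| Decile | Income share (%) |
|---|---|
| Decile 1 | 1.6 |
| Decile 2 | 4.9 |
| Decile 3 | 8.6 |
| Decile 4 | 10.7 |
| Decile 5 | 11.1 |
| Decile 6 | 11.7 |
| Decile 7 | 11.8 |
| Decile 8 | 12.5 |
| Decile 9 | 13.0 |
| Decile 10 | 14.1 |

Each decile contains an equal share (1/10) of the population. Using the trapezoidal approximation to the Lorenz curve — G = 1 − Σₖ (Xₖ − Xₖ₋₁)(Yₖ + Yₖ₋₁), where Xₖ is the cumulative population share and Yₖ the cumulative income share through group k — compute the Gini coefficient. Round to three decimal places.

0.193

Cumulative income shares Yₖ: 0.0160, 0.0650, 0.1510, 0.2580, 0.3690, 0.4860, 0.6040, 0.7290, 0.8590, 1.0000
Σ (Xₖ−Xₖ₋₁)(Yₖ+Yₖ₋₁) = (1/10)(0.0160+0.0000) + (1/10)(0.0650+0.0160) + (1/10)(0.1510+0.0650) + (1/10)(0.2580+0.1510) + (1/10)(0.3690+0.2580) + (1/10)(0.4860+0.3690) + (1/10)(0.6040+0.4860) + (1/10)(0.7290+0.6040) + (1/10)(0.8590+0.7290) + (1/10)(1.0000+0.8590)
  = 0.0016 + 0.0081 + 0.0216 + 0.0409 + 0.0627 + 0.0855 + 0.1090 + 0.1333 + 0.1588 + 0.1859 = 0.8074
G = 1 − 0.8074 = 0.1926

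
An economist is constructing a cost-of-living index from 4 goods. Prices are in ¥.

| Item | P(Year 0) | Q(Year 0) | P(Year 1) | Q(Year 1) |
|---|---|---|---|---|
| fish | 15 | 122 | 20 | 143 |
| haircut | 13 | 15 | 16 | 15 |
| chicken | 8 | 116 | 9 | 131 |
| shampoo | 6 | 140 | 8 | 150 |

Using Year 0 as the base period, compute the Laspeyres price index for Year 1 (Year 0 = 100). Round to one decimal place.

Laspeyres price index uses base-period quantities as weights.
ΣP(Year 1)·Q(Year 0) = 20×122 + 16×15 + 9×116 + 8×140 = 2440 + 240 + 1044 + 1120 = 4844
ΣP(Year 0)·Q(Year 0) = 15×122 + 13×15 + 8×116 + 6×140 = 1830 + 195 + 928 + 840 = 3793
Index = 4844 / 3793 × 100 = 127.7089

127.7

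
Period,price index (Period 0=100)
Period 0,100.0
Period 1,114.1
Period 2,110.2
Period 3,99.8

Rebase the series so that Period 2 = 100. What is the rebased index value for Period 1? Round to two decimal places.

Rebased(Period 1) = 114.1 / 110.2 × 100 = 103.5390

103.54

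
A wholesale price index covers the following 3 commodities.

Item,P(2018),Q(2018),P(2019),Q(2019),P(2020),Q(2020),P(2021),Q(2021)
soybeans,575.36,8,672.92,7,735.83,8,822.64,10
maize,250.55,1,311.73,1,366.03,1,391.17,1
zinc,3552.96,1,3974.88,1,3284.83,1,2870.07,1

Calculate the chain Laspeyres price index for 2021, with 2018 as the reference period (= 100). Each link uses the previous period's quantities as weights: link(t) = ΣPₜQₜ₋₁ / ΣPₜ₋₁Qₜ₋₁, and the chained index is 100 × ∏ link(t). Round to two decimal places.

Link 2018→2019:
ΣP(2019)Q(2018) = 672.92×8 + 311.73×1 + 3974.88×1 = 5383.36 + 311.73 + 3974.88 = 9669.97
ΣP(2018)Q(2018) = 575.36×8 + 250.55×1 + 3552.96×1 = 4602.88 + 250.55 + 3552.96 = 8406.39
link = 9669.97/8406.39 = 1.150312
Link 2019→2020:
ΣP(2020)Q(2019) = 735.83×7 + 366.03×1 + 3284.83×1 = 5150.81 + 366.03 + 3284.83 = 8801.67
ΣP(2019)Q(2019) = 672.92×7 + 311.73×1 + 3974.88×1 = 4710.44 + 311.73 + 3974.88 = 8997.05
link = 8801.67/8997.05 = 0.978284
Link 2020→2021:
ΣP(2021)Q(2020) = 822.64×8 + 391.17×1 + 2870.07×1 = 6581.12 + 391.17 + 2870.07 = 9842.36
ΣP(2020)Q(2020) = 735.83×8 + 366.03×1 + 3284.83×1 = 5886.64 + 366.03 + 3284.83 = 9537.5
link = 9842.36/9537.5 = 1.031964
Chained index = 100 × 1.150312 × 0.978284 × 1.031964 = 116.1302

116.13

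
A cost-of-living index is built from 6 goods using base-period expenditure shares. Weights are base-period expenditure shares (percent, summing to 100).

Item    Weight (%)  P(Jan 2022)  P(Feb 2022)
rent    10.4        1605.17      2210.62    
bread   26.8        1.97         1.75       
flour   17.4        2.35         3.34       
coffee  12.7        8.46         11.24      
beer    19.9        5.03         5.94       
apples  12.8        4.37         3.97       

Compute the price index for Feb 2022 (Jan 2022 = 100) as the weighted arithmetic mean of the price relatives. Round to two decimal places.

114.86

rent: 10.4 × (2210.62/1605.17) = 10.4 × 1.377187 = 14.3227
bread: 26.8 × (1.75/1.97) = 26.8 × 0.888325 = 23.8071
flour: 17.4 × (3.34/2.35) = 17.4 × 1.421277 = 24.7302
coffee: 12.7 × (11.24/8.46) = 12.7 × 1.328605 = 16.8733
beer: 19.9 × (5.94/5.03) = 19.9 × 1.180915 = 23.5002
apples: 12.8 × (3.97/4.37) = 12.8 × 0.908467 = 11.6284
Index = Σ wᵢ·(p₁ᵢ/p₀ᵢ) = 14.3227 + 23.8071 + 24.7302 + 16.8733 + 23.5002 + 11.6284 = 114.8619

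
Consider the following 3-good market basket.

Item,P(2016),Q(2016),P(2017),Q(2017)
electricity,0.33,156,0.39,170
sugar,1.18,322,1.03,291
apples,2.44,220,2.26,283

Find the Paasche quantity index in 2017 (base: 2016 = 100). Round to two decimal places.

113.03

Paasche quantity index uses current-period prices as weights.
ΣP(2017)·Q(2017) = 0.39×170 + 1.03×291 + 2.26×283 = 66.3 + 299.73 + 639.58 = 1005.61
ΣP(2017)·Q(2016) = 0.39×156 + 1.03×322 + 2.26×220 = 60.84 + 331.66 + 497.2 = 889.7
Index = 1005.61 / 889.7 × 100 = 113.0280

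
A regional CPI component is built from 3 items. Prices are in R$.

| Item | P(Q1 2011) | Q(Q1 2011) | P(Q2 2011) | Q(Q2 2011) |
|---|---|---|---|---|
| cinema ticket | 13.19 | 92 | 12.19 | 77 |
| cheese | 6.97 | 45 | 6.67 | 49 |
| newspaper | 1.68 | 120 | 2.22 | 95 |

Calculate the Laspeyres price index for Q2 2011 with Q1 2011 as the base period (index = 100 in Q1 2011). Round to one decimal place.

Laspeyres price index uses base-period quantities as weights.
ΣP(Q2 2011)·Q(Q1 2011) = 12.19×92 + 6.67×45 + 2.22×120 = 1121.48 + 300.15 + 266.4 = 1688.03
ΣP(Q1 2011)·Q(Q1 2011) = 13.19×92 + 6.97×45 + 1.68×120 = 1213.48 + 313.65 + 201.6 = 1728.73
Index = 1688.03 / 1728.73 × 100 = 97.6457

97.6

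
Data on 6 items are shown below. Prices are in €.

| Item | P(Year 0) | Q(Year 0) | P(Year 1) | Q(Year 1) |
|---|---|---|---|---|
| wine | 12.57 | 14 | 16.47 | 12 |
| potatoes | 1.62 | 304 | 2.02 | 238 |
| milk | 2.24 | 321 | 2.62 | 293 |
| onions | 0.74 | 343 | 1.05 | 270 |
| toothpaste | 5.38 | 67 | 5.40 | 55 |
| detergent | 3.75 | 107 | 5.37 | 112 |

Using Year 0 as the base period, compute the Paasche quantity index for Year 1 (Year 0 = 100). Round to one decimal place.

Paasche quantity index uses current-period prices as weights.
ΣP(Year 1)·Q(Year 1) = 16.47×12 + 2.02×238 + 2.62×293 + 1.05×270 + 5.40×55 + 5.37×112 = 197.64 + 480.76 + 767.66 + 283.5 + 297 + 601.44 = 2628
ΣP(Year 1)·Q(Year 0) = 16.47×14 + 2.02×304 + 2.62×321 + 1.05×343 + 5.40×67 + 5.37×107 = 230.58 + 614.08 + 841.02 + 360.15 + 361.8 + 574.59 = 2982.22
Index = 2628 / 2982.22 × 100 = 88.1223

88.1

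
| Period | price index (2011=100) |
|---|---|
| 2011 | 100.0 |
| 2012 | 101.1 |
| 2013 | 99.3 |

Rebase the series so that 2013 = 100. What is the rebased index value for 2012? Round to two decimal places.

101.81

Rebased(2012) = 101.1 / 99.3 × 100 = 101.8127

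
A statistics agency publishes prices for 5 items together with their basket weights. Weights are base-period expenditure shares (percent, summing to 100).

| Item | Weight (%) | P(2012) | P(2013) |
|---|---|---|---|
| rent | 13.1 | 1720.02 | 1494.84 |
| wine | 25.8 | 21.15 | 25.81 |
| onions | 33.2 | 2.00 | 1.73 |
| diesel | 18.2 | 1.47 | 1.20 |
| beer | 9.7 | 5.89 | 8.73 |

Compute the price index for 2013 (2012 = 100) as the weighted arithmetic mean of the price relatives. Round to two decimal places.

100.82

rent: 13.1 × (1494.84/1720.02) = 13.1 × 0.869083 = 11.3850
wine: 25.8 × (25.81/21.15) = 25.8 × 1.220331 = 31.4845
onions: 33.2 × (1.73/2.00) = 33.2 × 0.865000 = 28.7180
diesel: 18.2 × (1.20/1.47) = 18.2 × 0.816327 = 14.8571
beer: 9.7 × (8.73/5.89) = 9.7 × 1.482173 = 14.3771
Index = Σ wᵢ·(p₁ᵢ/p₀ᵢ) = 11.3850 + 31.4845 + 28.7180 + 14.8571 + 14.3771 = 100.8217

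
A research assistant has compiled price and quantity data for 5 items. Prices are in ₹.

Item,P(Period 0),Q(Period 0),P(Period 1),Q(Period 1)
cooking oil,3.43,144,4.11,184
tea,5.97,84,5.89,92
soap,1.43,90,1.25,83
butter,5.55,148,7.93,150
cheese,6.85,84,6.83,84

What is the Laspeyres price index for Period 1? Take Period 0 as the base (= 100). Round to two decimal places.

Laspeyres price index uses base-period quantities as weights.
ΣP(Period 1)·Q(Period 0) = 4.11×144 + 5.89×84 + 1.25×90 + 7.93×148 + 6.83×84 = 591.84 + 494.76 + 112.5 + 1173.64 + 573.72 = 2946.46
ΣP(Period 0)·Q(Period 0) = 3.43×144 + 5.97×84 + 1.43×90 + 5.55×148 + 6.85×84 = 493.92 + 501.48 + 128.7 + 821.4 + 575.4 = 2520.9
Index = 2946.46 / 2520.9 × 100 = 116.8813

116.88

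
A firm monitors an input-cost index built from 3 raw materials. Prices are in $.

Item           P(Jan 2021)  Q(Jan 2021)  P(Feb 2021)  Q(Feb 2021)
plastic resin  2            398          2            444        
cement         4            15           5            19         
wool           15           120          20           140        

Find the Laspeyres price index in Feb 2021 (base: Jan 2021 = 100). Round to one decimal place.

Laspeyres price index uses base-period quantities as weights.
ΣP(Feb 2021)·Q(Jan 2021) = 2×398 + 5×15 + 20×120 = 796 + 75 + 2400 = 3271
ΣP(Jan 2021)·Q(Jan 2021) = 2×398 + 4×15 + 15×120 = 796 + 60 + 1800 = 2656
Index = 3271 / 2656 × 100 = 123.1551

123.2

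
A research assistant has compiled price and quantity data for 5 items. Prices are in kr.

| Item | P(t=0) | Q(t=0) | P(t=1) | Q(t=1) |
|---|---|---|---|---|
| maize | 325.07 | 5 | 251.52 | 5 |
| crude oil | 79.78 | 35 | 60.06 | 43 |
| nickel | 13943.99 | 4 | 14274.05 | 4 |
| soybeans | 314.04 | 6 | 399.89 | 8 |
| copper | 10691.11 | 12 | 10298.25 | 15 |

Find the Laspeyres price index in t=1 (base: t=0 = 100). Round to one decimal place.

Laspeyres price index uses base-period quantities as weights.
ΣP(t=1)·Q(t=0) = 251.52×5 + 60.06×35 + 14274.05×4 + 399.89×6 + 10298.25×12 = 1257.6 + 2102.1 + 57096.2 + 2399.34 + 123579 = 186434.24
ΣP(t=0)·Q(t=0) = 325.07×5 + 79.78×35 + 13943.99×4 + 314.04×6 + 10691.11×12 = 1625.35 + 2792.3 + 55775.96 + 1884.24 + 128293.32 = 190371.17
Index = 186434.24 / 190371.17 × 100 = 97.9320

97.9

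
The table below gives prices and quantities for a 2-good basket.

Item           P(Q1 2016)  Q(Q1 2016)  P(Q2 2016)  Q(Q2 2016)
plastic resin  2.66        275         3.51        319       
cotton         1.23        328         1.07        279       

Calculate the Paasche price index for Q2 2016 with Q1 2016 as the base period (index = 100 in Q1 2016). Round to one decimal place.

119.0

Paasche price index uses current-period quantities as weights.
ΣP(Q2 2016)·Q(Q2 2016) = 3.51×319 + 1.07×279 = 1119.69 + 298.53 = 1418.22
ΣP(Q1 2016)·Q(Q2 2016) = 2.66×319 + 1.23×279 = 848.54 + 343.17 = 1191.71
Index = 1418.22 / 1191.71 × 100 = 119.0071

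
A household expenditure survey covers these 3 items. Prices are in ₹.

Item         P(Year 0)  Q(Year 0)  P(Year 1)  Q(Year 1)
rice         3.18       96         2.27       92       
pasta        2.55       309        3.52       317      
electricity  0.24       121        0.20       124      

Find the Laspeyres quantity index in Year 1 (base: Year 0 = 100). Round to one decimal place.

100.7

Laspeyres quantity index uses base-period prices as weights.
ΣP(Year 0)·Q(Year 1) = 3.18×92 + 2.55×317 + 0.24×124 = 292.56 + 808.35 + 29.76 = 1130.67
ΣP(Year 0)·Q(Year 0) = 3.18×96 + 2.55×309 + 0.24×121 = 305.28 + 787.95 + 29.04 = 1122.27
Index = 1130.67 / 1122.27 × 100 = 100.7485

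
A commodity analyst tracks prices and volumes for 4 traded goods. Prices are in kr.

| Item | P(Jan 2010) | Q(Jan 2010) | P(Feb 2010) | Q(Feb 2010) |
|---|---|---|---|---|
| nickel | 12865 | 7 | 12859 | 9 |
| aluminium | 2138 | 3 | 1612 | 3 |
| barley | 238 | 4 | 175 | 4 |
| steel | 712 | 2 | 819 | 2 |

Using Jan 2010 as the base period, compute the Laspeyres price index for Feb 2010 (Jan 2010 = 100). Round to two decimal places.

Laspeyres price index uses base-period quantities as weights.
ΣP(Feb 2010)·Q(Jan 2010) = 12859×7 + 1612×3 + 175×4 + 819×2 = 90013 + 4836 + 700 + 1638 = 97187
ΣP(Jan 2010)·Q(Jan 2010) = 12865×7 + 2138×3 + 238×4 + 712×2 = 90055 + 6414 + 952 + 1424 = 98845
Index = 97187 / 98845 × 100 = 98.3226

98.32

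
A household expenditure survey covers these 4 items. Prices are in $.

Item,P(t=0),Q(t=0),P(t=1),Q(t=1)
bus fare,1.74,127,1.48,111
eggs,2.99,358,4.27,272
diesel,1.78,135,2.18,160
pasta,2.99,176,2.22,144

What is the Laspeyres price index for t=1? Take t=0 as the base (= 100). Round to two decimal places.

116.70

Laspeyres price index uses base-period quantities as weights.
ΣP(t=1)·Q(t=0) = 1.48×127 + 4.27×358 + 2.18×135 + 2.22×176 = 187.96 + 1528.66 + 294.3 + 390.72 = 2401.64
ΣP(t=0)·Q(t=0) = 1.74×127 + 2.99×358 + 1.78×135 + 2.99×176 = 220.98 + 1070.42 + 240.3 + 526.24 = 2057.94
Index = 2401.64 / 2057.94 × 100 = 116.7012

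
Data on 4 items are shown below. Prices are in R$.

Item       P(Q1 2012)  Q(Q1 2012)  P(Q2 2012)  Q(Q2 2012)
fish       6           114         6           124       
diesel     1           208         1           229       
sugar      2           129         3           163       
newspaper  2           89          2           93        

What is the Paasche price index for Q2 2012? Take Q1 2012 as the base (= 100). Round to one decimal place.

Paasche price index uses current-period quantities as weights.
ΣP(Q2 2012)·Q(Q2 2012) = 6×124 + 1×229 + 3×163 + 2×93 = 744 + 229 + 489 + 186 = 1648
ΣP(Q1 2012)·Q(Q2 2012) = 6×124 + 1×229 + 2×163 + 2×93 = 744 + 229 + 326 + 186 = 1485
Index = 1648 / 1485 × 100 = 110.9764

111.0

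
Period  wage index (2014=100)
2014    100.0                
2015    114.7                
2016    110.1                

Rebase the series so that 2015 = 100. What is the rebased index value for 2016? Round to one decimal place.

Rebased(2016) = 110.1 / 114.7 × 100 = 95.9895

96.0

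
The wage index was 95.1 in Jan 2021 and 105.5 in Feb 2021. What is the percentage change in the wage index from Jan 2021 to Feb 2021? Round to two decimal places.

Change = (105.5 − 95.1) / 95.1 × 100
       = 10.4 / 95.1 × 100 = 10.9359%

10.94%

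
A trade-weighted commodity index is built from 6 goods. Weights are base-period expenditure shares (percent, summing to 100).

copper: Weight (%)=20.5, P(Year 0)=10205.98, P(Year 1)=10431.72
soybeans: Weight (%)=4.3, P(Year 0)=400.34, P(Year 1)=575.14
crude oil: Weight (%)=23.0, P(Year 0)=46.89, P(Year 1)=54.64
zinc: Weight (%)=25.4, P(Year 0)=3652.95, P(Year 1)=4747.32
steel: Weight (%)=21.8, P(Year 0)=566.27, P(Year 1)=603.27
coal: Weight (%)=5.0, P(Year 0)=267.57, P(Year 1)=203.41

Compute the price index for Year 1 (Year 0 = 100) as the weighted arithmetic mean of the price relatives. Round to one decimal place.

copper: 20.5 × (10431.72/10205.98) = 20.5 × 1.022118 = 20.9534
soybeans: 4.3 × (575.14/400.34) = 4.3 × 1.436629 = 6.1775
crude oil: 23.0 × (54.64/46.89) = 23.0 × 1.165280 = 26.8015
zinc: 25.4 × (4747.32/3652.95) = 25.4 × 1.299585 = 33.0095
steel: 21.8 × (603.27/566.27) = 21.8 × 1.065340 = 23.2244
coal: 5.0 × (203.41/267.57) = 5.0 × 0.760212 = 3.8011
Index = Σ wᵢ·(p₁ᵢ/p₀ᵢ) = 20.9534 + 6.1775 + 26.8015 + 33.0095 + 23.2244 + 3.8011 = 113.9673

114.0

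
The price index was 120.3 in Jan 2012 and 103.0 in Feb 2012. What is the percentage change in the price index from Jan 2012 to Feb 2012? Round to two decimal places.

Change = (103.0 − 120.3) / 120.3 × 100
       = -17.3 / 120.3 × 100 = -14.3807%

-14.38%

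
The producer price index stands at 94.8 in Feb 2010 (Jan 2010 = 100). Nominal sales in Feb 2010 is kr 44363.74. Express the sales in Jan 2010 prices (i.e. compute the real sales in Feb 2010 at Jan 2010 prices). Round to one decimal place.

Real = Nominal ÷ (Index/100) = 44363.74 ÷ (94.8/100)
     = 44363.74 ÷ 0.948 = 46797.1941

46797.2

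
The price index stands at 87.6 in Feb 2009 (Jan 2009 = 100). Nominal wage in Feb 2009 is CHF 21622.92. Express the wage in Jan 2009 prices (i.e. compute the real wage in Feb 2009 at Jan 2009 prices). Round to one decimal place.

24683.7

Real = Nominal ÷ (Index/100) = 21622.92 ÷ (87.6/100)
     = 21622.92 ÷ 0.876 = 24683.6986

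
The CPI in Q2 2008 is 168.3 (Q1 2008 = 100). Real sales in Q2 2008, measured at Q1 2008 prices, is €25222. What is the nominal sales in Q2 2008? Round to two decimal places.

Nominal = Real × (Index/100) = 25222 × (168.3/100)
        = 25222 × 1.683 = 42448.6260

42448.63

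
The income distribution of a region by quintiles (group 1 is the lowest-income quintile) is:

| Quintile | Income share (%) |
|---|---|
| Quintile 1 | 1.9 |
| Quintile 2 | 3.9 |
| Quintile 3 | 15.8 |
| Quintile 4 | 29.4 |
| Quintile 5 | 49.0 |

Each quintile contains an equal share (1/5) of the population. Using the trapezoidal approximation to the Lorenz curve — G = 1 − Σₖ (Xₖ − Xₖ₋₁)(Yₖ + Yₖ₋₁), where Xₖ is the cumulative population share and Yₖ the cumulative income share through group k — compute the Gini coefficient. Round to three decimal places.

Cumulative income shares Yₖ: 0.0190, 0.0580, 0.2160, 0.5100, 1.0000
Σ (Xₖ−Xₖ₋₁)(Yₖ+Yₖ₋₁) = (1/5)(0.0190+0.0000) + (1/5)(0.0580+0.0190) + (1/5)(0.2160+0.0580) + (1/5)(0.5100+0.2160) + (1/5)(1.0000+0.5100)
  = 0.0038 + 0.0154 + 0.0548 + 0.1452 + 0.3020 = 0.5212
G = 1 − 0.5212 = 0.4788

0.479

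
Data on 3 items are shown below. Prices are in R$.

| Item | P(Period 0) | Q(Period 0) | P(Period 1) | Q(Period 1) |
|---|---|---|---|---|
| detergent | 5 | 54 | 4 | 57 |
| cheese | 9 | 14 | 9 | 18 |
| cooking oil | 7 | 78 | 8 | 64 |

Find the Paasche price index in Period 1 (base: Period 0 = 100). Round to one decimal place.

100.8

Paasche price index uses current-period quantities as weights.
ΣP(Period 1)·Q(Period 1) = 4×57 + 9×18 + 8×64 = 228 + 162 + 512 = 902
ΣP(Period 0)·Q(Period 1) = 5×57 + 9×18 + 7×64 = 285 + 162 + 448 = 895
Index = 902 / 895 × 100 = 100.7821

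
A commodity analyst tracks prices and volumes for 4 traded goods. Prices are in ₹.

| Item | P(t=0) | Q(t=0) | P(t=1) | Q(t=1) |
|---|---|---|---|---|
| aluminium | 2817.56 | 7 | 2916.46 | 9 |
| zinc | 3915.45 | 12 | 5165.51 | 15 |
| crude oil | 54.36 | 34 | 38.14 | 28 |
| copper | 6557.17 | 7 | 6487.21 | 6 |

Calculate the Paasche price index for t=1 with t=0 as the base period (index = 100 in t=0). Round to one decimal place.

Paasche price index uses current-period quantities as weights.
ΣP(t=1)·Q(t=1) = 2916.46×9 + 5165.51×15 + 38.14×28 + 6487.21×6 = 26248.14 + 77482.65 + 1067.92 + 38923.26 = 143721.97
ΣP(t=0)·Q(t=1) = 2817.56×9 + 3915.45×15 + 54.36×28 + 6557.17×6 = 25358.04 + 58731.75 + 1522.08 + 39343.02 = 124954.89
Index = 143721.97 / 124954.89 × 100 = 115.0191

115.0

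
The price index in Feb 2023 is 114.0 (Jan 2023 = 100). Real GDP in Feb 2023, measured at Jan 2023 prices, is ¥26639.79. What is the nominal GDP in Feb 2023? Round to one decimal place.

Nominal = Real × (Index/100) = 26639.79 × (114.0/100)
        = 26639.79 × 1.140 = 30369.3606

30369.4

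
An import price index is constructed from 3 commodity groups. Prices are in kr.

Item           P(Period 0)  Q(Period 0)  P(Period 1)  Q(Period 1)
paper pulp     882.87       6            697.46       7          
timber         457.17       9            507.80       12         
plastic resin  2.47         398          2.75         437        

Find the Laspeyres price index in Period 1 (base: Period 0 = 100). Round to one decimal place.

Laspeyres price index uses base-period quantities as weights.
ΣP(Period 1)·Q(Period 0) = 697.46×6 + 507.80×9 + 2.75×398 = 4184.76 + 4570.2 + 1094.5 = 9849.46
ΣP(Period 0)·Q(Period 0) = 882.87×6 + 457.17×9 + 2.47×398 = 5297.22 + 4114.53 + 983.06 = 10394.81
Index = 9849.46 / 10394.81 × 100 = 94.7536

94.8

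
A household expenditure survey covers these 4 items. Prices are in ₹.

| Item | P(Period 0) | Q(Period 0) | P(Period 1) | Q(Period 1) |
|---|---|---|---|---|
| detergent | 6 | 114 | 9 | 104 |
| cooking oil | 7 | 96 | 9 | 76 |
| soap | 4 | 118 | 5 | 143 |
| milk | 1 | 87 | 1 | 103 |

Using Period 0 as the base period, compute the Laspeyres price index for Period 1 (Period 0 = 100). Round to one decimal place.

134.0

Laspeyres price index uses base-period quantities as weights.
ΣP(Period 1)·Q(Period 0) = 9×114 + 9×96 + 5×118 + 1×87 = 1026 + 864 + 590 + 87 = 2567
ΣP(Period 0)·Q(Period 0) = 6×114 + 7×96 + 4×118 + 1×87 = 684 + 672 + 472 + 87 = 1915
Index = 2567 / 1915 × 100 = 134.0470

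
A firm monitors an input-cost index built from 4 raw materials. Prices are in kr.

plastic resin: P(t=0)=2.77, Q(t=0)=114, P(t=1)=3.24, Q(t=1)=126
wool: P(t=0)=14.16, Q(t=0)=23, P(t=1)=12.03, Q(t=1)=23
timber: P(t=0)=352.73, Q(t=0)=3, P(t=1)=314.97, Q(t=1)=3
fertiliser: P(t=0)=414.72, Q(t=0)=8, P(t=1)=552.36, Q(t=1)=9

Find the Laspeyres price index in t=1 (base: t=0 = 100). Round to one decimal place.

Laspeyres price index uses base-period quantities as weights.
ΣP(t=1)·Q(t=0) = 3.24×114 + 12.03×23 + 314.97×3 + 552.36×8 = 369.36 + 276.69 + 944.91 + 4418.88 = 6009.84
ΣP(t=0)·Q(t=0) = 2.77×114 + 14.16×23 + 352.73×3 + 414.72×8 = 315.78 + 325.68 + 1058.19 + 3317.76 = 5017.41
Index = 6009.84 / 5017.41 × 100 = 119.7797

119.8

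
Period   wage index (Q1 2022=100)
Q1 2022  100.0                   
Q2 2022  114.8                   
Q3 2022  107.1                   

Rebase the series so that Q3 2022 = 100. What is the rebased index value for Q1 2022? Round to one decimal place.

Rebased(Q1 2022) = 100.0 / 107.1 × 100 = 93.3707

93.4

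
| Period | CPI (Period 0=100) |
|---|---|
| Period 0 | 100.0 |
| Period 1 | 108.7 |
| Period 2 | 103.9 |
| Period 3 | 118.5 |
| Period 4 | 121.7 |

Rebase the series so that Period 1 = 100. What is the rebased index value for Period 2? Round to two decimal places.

Rebased(Period 2) = 103.9 / 108.7 × 100 = 95.5842

95.58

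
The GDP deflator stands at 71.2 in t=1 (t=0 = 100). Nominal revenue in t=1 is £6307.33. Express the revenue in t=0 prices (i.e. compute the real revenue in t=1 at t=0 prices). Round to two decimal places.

8858.61

Real = Nominal ÷ (Index/100) = 6307.33 ÷ (71.2/100)
     = 6307.33 ÷ 0.712 = 8858.6096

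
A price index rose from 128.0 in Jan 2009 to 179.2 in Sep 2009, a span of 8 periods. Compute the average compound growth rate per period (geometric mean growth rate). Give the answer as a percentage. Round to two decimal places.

Growth factor = (179.2/128.0)^(1/8) = (1.400000)^(1/8) = 1.042956
Growth rate = 1.042956 − 1 = 0.042956 = 4.2956%

4.30%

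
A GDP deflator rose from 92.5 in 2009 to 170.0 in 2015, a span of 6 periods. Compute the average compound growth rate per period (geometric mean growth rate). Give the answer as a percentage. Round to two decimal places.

10.68%

Growth factor = (170.0/92.5)^(1/6) = (1.837838)^(1/6) = 1.106754
Growth rate = 1.106754 − 1 = 0.106754 = 10.6754%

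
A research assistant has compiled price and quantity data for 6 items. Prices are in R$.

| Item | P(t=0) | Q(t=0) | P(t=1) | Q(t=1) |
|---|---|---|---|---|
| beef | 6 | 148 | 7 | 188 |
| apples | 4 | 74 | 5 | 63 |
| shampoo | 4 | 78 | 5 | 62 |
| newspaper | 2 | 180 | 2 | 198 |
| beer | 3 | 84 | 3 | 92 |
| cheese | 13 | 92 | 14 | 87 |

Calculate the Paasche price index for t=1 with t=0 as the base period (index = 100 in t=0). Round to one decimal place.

111.7

Paasche price index uses current-period quantities as weights.
ΣP(t=1)·Q(t=1) = 7×188 + 5×63 + 5×62 + 2×198 + 3×92 + 14×87 = 1316 + 315 + 310 + 396 + 276 + 1218 = 3831
ΣP(t=0)·Q(t=1) = 6×188 + 4×63 + 4×62 + 2×198 + 3×92 + 13×87 = 1128 + 252 + 248 + 396 + 276 + 1131 = 3431
Index = 3831 / 3431 × 100 = 111.6584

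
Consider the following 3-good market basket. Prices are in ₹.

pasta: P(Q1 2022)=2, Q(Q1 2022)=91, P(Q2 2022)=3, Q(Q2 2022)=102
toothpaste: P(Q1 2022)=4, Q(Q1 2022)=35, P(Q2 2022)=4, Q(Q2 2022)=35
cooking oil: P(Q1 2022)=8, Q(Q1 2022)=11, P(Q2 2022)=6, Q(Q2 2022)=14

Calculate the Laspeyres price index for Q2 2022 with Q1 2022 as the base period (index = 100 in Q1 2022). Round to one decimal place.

Laspeyres price index uses base-period quantities as weights.
ΣP(Q2 2022)·Q(Q1 2022) = 3×91 + 4×35 + 6×11 = 273 + 140 + 66 = 479
ΣP(Q1 2022)·Q(Q1 2022) = 2×91 + 4×35 + 8×11 = 182 + 140 + 88 = 410
Index = 479 / 410 × 100 = 116.8293

116.8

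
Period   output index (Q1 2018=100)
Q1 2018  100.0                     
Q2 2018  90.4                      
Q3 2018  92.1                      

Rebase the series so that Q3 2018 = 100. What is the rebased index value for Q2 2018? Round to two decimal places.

98.15

Rebased(Q2 2018) = 90.4 / 92.1 × 100 = 98.1542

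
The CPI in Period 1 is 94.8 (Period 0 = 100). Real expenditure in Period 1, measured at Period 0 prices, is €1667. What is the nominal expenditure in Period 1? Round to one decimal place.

1580.3

Nominal = Real × (Index/100) = 1667 × (94.8/100)
        = 1667 × 0.948 = 1580.3160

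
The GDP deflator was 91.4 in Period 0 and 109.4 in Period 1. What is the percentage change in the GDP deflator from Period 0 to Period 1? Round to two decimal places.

Change = (109.4 − 91.4) / 91.4 × 100
       = 18.0 / 91.4 × 100 = 19.6937%

19.69%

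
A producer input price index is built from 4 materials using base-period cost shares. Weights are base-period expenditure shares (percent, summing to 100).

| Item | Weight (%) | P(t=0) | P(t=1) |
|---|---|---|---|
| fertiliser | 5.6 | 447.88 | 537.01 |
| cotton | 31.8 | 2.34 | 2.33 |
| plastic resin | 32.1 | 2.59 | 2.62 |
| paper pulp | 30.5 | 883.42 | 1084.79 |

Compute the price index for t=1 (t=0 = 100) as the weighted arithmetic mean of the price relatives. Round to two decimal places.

108.30

fertiliser: 5.6 × (537.01/447.88) = 5.6 × 1.199004 = 6.7144
cotton: 31.8 × (2.33/2.34) = 31.8 × 0.995726 = 31.6641
plastic resin: 32.1 × (2.62/2.59) = 32.1 × 1.011583 = 32.4718
paper pulp: 30.5 × (1084.79/883.42) = 30.5 × 1.227944 = 37.4523
Index = Σ wᵢ·(p₁ᵢ/p₀ᵢ) = 6.7144 + 31.6641 + 32.4718 + 37.4523 = 108.3026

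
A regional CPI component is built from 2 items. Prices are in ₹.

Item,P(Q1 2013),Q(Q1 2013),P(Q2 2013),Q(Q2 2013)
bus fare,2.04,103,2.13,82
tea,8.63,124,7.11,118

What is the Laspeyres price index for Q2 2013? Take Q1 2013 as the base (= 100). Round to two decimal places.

86.00

Laspeyres price index uses base-period quantities as weights.
ΣP(Q2 2013)·Q(Q1 2013) = 2.13×103 + 7.11×124 = 219.39 + 881.64 = 1101.03
ΣP(Q1 2013)·Q(Q1 2013) = 2.04×103 + 8.63×124 = 210.12 + 1070.12 = 1280.24
Index = 1101.03 / 1280.24 × 100 = 86.0018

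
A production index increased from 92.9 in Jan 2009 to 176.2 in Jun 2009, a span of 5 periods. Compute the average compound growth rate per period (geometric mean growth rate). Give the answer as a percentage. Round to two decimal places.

13.66%

Growth factor = (176.2/92.9)^(1/5) = (1.896663)^(1/5) = 1.136575
Growth rate = 1.136575 − 1 = 0.136575 = 13.6575%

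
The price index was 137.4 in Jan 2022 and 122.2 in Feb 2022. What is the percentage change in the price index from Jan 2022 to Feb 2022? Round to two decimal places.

-11.06%

Change = (122.2 − 137.4) / 137.4 × 100
       = -15.2 / 137.4 × 100 = -11.0626%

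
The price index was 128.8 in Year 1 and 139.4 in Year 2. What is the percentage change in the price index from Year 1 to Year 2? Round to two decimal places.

Change = (139.4 − 128.8) / 128.8 × 100
       = 10.6 / 128.8 × 100 = 8.2298%

8.23%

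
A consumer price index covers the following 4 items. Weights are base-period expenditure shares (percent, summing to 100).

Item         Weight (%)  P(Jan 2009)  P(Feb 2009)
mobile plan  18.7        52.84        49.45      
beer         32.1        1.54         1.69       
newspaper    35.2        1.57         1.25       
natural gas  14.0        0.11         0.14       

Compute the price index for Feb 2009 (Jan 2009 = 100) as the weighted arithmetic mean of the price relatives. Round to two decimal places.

98.57

mobile plan: 18.7 × (49.45/52.84) = 18.7 × 0.935844 = 17.5003
beer: 32.1 × (1.69/1.54) = 32.1 × 1.097403 = 35.2266
newspaper: 35.2 × (1.25/1.57) = 35.2 × 0.796178 = 28.0255
natural gas: 14.0 × (0.14/0.11) = 14.0 × 1.272727 = 17.8182
Index = Σ wᵢ·(p₁ᵢ/p₀ᵢ) = 17.5003 + 35.2266 + 28.0255 + 17.8182 = 98.5706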